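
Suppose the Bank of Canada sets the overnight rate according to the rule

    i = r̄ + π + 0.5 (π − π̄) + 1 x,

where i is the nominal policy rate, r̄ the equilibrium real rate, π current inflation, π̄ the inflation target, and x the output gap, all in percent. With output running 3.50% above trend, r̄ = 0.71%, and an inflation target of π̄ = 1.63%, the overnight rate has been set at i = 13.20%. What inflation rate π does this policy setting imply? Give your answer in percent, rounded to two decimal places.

6.54%

Output 3.50% above potential → x = 3.50.
Collecting π: i = r̄ + (1 + 0.5) π − 0.5 π̄ + 1 x
1.5 π = 13.20 − 0.71 + 0.5 × 1.63 − 1 × 3.50 = 9.805
π = 9.805 / 1.5 = 6.54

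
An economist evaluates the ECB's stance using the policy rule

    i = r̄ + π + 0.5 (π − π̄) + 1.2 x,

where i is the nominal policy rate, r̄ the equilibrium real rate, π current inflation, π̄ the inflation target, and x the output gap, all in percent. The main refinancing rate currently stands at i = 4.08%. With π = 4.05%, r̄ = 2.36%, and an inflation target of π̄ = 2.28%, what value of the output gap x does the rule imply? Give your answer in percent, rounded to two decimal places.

1.2 x = 4.08 − 2.36 − 4.05 − 0.5 × (4.05 − 2.28) = -3.215
x = -3.215 / 1.2 = -2.68

-2.68%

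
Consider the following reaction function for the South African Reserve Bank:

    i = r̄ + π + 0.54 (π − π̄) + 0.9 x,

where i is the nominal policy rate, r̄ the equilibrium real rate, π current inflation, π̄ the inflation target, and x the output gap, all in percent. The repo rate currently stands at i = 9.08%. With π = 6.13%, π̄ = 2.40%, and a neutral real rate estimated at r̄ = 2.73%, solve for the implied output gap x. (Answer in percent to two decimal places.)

0.9 x = 9.08 − 2.73 − 6.13 − 0.54 × (6.13 − 2.40) = -1.7942
x = -1.7942 / 0.9 = -1.99

-1.99%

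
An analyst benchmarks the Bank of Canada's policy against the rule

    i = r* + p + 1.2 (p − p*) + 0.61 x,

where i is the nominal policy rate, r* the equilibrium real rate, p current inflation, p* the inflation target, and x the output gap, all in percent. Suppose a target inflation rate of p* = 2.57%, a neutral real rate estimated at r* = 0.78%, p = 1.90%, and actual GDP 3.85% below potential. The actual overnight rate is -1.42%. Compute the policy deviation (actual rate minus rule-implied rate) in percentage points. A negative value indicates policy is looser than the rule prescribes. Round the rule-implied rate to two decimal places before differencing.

Output 3.85% below potential → x = -3.85.
i = 0.78 + 1.90 + 1.2 × (1.90 − 2.57) + 0.61 × (-3.85)
   = 0.78 + 1.9 − 0.804 − 2.3485 = -0.47
Deviation = -1.42 − (-0.47) = -0.95 pp.

-0.95 pp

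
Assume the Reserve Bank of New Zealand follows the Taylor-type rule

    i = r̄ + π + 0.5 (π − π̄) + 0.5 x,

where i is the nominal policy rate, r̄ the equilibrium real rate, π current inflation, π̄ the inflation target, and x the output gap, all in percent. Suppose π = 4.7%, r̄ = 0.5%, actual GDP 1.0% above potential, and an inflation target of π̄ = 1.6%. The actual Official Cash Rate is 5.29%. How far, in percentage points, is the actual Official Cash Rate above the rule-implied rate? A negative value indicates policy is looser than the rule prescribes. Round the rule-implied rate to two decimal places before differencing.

Output 1.0% above potential → x = 1.0.
i = 0.5 + 4.7 + 0.5 × (4.7 − 1.6) + 0.5 × 1.0
   = 0.5 + 4.7 + 1.55 + 0.5 = 7.25
Deviation = 5.29 − 7.25 = -1.96 pp.

-1.96 pp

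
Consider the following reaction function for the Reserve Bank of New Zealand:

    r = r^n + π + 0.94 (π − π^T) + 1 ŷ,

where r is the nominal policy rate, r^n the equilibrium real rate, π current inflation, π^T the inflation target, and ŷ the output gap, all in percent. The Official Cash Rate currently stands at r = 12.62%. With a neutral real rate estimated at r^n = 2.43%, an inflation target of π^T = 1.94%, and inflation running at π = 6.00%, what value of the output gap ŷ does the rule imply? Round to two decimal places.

0.37%

1 ŷ = 12.62 − 2.43 − 6.00 − 0.94 × (6.00 − 1.94) = 0.3736
ŷ = 0.3736 / 1 = 0.37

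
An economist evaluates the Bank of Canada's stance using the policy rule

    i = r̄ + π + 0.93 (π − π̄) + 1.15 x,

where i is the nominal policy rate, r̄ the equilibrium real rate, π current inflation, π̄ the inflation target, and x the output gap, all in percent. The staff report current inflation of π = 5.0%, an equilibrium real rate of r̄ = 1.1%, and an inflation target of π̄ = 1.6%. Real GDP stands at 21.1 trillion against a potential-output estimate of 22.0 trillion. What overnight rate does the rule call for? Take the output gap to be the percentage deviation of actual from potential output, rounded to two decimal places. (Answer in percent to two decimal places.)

Output gap = 100 × (21.1 − 22.0) / 22.0 = -4.09%.
i = 1.10 + 5.00 + 0.93 × (5.00 − 1.60) + 1.15 × (-4.09)
   = 1.10 + 5 + 3.162 − 4.7035 = 4.56

4.56%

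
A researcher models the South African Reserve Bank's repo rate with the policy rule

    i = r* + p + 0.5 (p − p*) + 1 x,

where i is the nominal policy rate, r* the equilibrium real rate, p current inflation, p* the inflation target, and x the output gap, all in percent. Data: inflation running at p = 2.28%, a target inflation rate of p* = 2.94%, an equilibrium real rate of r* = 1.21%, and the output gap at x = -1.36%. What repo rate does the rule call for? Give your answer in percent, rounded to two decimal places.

i = 1.21 + 2.28 + 0.5 × (2.28 − 2.94) + 1 × (-1.36)
   = 1.21 + 2.28 − 0.33 − 1.36 = 1.80

1.80%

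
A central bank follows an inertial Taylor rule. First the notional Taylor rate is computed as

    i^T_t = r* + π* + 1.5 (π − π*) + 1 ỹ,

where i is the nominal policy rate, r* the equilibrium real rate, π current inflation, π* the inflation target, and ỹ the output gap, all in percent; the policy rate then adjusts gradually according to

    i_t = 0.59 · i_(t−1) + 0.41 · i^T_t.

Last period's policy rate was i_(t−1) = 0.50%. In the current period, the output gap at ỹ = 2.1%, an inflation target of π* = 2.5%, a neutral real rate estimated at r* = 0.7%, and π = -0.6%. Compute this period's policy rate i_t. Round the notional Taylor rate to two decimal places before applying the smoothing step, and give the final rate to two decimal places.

i^T_t = 0.7 + 2.5 + 1.5 × (-0.6 − 2.5) + 1 × 2.1
   = 0.7 + 2.5 − 4.65 + 2.1 = 0.65
i_t = 0.59 × 0.50 + 0.41 × 0.65 = 0.295 + 0.2665 = 0.56

0.56%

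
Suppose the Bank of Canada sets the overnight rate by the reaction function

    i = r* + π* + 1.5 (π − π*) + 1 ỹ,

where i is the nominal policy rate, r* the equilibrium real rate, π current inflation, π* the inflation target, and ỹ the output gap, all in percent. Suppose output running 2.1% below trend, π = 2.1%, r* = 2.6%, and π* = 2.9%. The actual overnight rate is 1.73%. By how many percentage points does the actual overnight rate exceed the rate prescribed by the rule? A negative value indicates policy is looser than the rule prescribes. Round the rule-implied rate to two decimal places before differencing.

-0.47 pp

Output 2.1% below potential → ỹ = -2.1.
i = 2.6 + 2.9 + 1.5 × (2.1 − 2.9) + 1 × (-2.1)
   = 2.6 + 2.9 − 1.2 − 2.1 = 2.20
Deviation = 1.73 − 2.20 = -0.47 pp.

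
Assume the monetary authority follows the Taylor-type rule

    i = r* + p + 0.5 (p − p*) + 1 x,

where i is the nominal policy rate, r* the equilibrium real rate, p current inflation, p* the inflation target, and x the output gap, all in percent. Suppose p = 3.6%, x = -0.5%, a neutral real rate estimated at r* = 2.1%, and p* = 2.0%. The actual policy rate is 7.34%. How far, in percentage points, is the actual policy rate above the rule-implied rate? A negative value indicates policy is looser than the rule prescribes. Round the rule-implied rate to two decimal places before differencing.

1.34 pp

i = 2.1 + 3.6 + 0.5 × (3.6 − 2.0) + 1 × (-0.5)
   = 2.1 + 3.6 + 0.8 − 0.5 = 6.00
Deviation = 7.34 − 6.00 = 1.34 pp.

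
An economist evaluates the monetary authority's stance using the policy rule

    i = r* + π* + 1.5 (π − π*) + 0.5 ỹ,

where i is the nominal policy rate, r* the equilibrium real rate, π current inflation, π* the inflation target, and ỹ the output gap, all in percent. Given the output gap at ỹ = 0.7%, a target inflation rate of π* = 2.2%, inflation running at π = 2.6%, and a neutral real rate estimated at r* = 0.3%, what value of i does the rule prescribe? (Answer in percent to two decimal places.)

i = 0.3 + 2.2 + 1.5 × (2.6 − 2.2) + 0.5 × 0.7
   = 0.3 + 2.2 + 0.6 + 0.35 = 3.45

3.45%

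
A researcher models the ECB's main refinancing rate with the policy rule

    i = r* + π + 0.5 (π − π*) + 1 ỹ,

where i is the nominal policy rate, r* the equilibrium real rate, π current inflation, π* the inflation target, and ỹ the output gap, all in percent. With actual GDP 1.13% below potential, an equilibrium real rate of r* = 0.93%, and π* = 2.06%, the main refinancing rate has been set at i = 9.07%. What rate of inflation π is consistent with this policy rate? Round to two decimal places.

6.87%

Output 1.13% below potential → ỹ = -1.13.
Collecting π: i = r* + (1 + 0.5) π − 0.5 π* + 1 ỹ
1.5 π = 9.07 − 0.93 + 0.5 × 2.06 − 1 × (-1.13) = 10.3
π = 10.3 / 1.5 = 6.87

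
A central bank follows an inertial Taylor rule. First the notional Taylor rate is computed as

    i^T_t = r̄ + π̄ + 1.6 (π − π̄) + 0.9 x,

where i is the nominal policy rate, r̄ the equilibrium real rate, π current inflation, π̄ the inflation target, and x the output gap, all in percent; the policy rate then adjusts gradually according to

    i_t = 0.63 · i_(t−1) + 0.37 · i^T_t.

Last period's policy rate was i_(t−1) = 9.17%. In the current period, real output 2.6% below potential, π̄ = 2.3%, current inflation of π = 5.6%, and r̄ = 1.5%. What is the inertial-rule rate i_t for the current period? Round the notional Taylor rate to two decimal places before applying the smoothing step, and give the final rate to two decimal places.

Output 2.6% below potential → x = -2.6.
i^T_t = 1.5 + 2.3 + 1.6 × (5.6 − 2.3) + 0.9 × (-2.6)
   = 1.5 + 2.3 + 5.28 − 2.34 = 6.74
i_t = 0.63 × 9.17 + 0.37 × 6.74 = 5.7771 + 2.4938 = 8.27

8.27%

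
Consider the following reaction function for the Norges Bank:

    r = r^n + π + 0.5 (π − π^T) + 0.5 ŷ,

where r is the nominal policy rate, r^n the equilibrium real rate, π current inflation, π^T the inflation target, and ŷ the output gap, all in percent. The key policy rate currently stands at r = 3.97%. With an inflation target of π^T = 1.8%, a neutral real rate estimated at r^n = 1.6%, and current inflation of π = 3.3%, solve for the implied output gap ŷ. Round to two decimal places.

-3.36%

0.5 ŷ = 3.97 − 1.6 − 3.3 − 0.5 × (3.3 − 1.8) = -1.68
ŷ = -1.68 / 0.5 = -3.36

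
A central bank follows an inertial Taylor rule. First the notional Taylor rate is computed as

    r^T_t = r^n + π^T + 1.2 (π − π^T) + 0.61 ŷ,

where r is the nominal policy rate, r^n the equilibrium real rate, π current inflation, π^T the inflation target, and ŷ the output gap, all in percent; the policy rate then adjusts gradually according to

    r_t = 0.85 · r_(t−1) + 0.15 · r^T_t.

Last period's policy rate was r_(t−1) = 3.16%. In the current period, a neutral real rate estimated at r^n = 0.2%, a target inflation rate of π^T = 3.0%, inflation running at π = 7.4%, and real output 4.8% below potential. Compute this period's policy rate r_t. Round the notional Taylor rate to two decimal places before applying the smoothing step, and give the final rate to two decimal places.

Output 4.8% below potential → ŷ = -4.8.
r^T_t = 0.2 + 3.0 + 1.2 × (7.4 − 3.0) + 0.61 × (-4.8)
   = 0.2 + 3 + 5.28 − 2.928 = 5.55
r_t = 0.85 × 3.16 + 0.15 × 5.55 = 2.686 + 0.8325 = 3.52

3.52%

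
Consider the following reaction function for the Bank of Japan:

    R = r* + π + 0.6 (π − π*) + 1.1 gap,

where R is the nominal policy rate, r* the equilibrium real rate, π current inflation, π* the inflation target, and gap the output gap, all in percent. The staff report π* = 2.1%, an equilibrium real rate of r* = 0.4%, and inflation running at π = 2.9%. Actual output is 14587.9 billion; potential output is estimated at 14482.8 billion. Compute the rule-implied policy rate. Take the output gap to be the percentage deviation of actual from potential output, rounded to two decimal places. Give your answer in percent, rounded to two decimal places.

4.58%

Output gap = 100 × (14587.9 − 14482.8) / 14482.8 = 0.73%.
R = 0.40 + 2.90 + 0.6 × (2.90 − 2.10) + 1.1 × 0.73
   = 0.40 + 2.9 + 0.48 + 0.803 = 4.58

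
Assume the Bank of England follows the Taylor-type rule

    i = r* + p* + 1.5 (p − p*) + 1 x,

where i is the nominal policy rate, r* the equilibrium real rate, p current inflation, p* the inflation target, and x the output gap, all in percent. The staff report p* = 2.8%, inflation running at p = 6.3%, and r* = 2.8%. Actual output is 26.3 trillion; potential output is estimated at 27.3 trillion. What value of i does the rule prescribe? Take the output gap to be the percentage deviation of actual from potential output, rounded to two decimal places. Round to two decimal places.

Output gap = 100 × (26.3 − 27.3) / 27.3 = -3.66%.
i = 2.80 + 2.80 + 1.5 × (6.30 − 2.80) + 1 × (-3.66)
   = 2.80 + 2.8 + 5.25 − 3.66 = 7.19

7.19%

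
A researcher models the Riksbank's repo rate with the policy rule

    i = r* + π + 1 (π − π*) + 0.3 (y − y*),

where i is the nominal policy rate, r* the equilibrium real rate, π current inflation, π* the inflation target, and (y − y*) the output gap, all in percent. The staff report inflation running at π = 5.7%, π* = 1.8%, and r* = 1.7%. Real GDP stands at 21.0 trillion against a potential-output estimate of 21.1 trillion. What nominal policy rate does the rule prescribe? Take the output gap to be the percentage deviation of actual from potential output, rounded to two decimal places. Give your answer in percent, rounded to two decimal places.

Output gap = 100 × (21.0 − 21.1) / 21.1 = -0.47%.
i = 1.70 + 5.70 + 1 × (5.70 − 1.80) + 0.3 × (-0.47)
   = 1.70 + 5.7 + 3.9 − 0.141 = 11.16

11.16%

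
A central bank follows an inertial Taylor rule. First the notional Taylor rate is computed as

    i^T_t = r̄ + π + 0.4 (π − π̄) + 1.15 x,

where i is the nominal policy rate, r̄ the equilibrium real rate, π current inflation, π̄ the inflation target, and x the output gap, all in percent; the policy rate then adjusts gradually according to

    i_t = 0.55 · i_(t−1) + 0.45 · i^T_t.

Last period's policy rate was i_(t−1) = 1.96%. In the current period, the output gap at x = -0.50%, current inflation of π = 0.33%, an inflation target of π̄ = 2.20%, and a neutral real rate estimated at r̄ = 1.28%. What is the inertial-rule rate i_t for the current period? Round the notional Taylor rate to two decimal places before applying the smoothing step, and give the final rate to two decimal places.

1.21%

i^T_t = 1.28 + 0.33 + 0.4 × (0.33 − 2.20) + 1.15 × (-0.50)
   = 1.28 + 0.33 − 0.748 − 0.575 = 0.29
i_t = 0.55 × 1.96 + 0.45 × 0.29 = 1.078 + 0.1305 = 1.21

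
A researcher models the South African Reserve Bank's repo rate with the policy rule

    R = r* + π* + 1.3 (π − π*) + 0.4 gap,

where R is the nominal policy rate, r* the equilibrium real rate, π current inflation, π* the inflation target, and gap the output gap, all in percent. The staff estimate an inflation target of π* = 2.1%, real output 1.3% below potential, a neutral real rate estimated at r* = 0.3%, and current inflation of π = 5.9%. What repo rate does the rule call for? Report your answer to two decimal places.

6.82%

Output 1.3% below potential → gap = -1.3.
R = 0.3 + 2.1 + 1.3 × (5.9 − 2.1) + 0.4 × (-1.3)
   = 0.3 + 2.1 + 4.94 − 0.52 = 6.82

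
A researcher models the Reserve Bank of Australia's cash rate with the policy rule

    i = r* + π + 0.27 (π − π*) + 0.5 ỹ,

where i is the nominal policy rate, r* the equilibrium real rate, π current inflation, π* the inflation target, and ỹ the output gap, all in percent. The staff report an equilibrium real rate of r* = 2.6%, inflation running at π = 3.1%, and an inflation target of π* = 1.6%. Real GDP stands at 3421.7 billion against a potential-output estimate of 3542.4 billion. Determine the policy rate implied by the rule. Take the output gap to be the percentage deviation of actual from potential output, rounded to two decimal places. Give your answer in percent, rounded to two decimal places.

4.40%

Output gap = 100 × (3421.7 − 3542.4) / 3542.4 = -3.41%.
i = 2.60 + 3.10 + 0.27 × (3.10 − 1.60) + 0.5 × (-3.41)
   = 2.60 + 3.1 + 0.405 − 1.705 = 4.40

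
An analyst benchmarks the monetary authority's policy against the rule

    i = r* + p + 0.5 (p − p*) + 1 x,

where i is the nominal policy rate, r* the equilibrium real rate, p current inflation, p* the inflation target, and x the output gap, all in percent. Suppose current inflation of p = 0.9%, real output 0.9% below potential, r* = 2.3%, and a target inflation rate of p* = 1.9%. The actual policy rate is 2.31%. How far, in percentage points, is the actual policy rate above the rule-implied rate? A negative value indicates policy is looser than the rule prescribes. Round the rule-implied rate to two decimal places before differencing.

Output 0.9% below potential → x = -0.9.
i = 2.3 + 0.9 + 0.5 × (0.9 − 1.9) + 1 × (-0.9)
   = 2.3 + 0.9 − 0.5 − 0.9 = 1.80
Deviation = 2.31 − 1.80 = 0.51 pp.

0.51 pp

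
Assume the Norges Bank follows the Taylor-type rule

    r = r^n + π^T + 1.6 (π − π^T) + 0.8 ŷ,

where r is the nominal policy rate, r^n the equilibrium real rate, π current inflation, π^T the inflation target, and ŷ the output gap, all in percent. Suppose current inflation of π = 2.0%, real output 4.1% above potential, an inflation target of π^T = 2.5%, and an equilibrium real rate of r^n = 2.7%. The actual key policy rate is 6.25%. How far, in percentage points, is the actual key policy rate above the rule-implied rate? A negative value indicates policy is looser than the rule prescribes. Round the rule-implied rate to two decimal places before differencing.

-1.43 pp

Output 4.1% above potential → ŷ = 4.1.
r = 2.7 + 2.5 + 1.6 × (2.0 − 2.5) + 0.8 × 4.1
   = 2.7 + 2.5 − 0.8 + 3.28 = 7.68
Deviation = 6.25 − 7.68 = -1.43 pp.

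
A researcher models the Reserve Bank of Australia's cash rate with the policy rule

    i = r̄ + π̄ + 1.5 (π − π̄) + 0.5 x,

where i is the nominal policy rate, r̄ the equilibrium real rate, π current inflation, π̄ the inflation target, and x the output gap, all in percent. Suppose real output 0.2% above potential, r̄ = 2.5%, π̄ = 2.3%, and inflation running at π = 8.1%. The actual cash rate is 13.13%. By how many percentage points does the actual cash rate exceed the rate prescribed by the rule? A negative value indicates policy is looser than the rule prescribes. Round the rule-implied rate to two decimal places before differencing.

Output 0.2% above potential → x = 0.2.
i = 2.5 + 2.3 + 1.5 × (8.1 − 2.3) + 0.5 × 0.2
   = 2.5 + 2.3 + 8.7 + 0.1 = 13.60
Deviation = 13.13 − 13.60 = -0.47 pp.

-0.47 pp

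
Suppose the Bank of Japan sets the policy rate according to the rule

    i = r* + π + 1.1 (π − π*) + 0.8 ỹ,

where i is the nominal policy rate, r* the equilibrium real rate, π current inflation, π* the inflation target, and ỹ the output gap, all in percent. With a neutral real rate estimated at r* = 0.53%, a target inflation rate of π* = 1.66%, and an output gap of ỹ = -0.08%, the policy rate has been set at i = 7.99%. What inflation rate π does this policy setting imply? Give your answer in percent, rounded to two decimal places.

Collecting π: i = r* + (1 + 1.1) π − 1.1 π* + 0.8 ỹ
2.1 π = 7.99 − 0.53 + 1.1 × 1.66 − 0.8 × (-0.08) = 9.35
π = 9.35 / 2.1 = 4.45

4.45%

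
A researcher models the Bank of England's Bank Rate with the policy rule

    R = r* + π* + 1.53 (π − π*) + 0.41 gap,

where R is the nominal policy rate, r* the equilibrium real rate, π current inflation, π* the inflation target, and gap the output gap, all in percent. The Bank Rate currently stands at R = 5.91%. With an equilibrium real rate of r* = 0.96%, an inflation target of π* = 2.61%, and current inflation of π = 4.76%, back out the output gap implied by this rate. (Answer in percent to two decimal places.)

0.41 gap = 5.91 − 0.96 − 2.61 − 1.53 × (4.76 − 2.61) = -0.9495
gap = -0.9495 / 0.41 = -2.32

-2.32%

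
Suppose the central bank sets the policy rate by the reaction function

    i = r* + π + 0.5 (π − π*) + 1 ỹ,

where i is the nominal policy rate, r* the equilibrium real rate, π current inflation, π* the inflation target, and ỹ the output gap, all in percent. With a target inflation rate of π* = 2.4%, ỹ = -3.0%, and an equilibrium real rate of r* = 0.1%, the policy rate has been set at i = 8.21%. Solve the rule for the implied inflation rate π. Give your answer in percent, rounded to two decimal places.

Collecting π: i = r* + (1 + 0.5) π − 0.5 π* + 1 ỹ
1.5 π = 8.21 − 0.1 + 0.5 × 2.4 − 1 × (-3.0) = 12.31
π = 12.31 / 1.5 = 8.21

8.21%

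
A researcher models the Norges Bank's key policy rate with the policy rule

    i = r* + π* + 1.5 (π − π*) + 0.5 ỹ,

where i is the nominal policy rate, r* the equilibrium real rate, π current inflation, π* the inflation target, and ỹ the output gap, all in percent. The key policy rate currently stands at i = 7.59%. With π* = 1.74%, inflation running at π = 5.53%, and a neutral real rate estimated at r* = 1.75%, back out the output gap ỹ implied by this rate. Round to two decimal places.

-3.17%

0.5 ỹ = 7.59 − 1.75 − 1.74 − 1.5 × (5.53 − 1.74) = -1.585
ỹ = -1.585 / 0.5 = -3.17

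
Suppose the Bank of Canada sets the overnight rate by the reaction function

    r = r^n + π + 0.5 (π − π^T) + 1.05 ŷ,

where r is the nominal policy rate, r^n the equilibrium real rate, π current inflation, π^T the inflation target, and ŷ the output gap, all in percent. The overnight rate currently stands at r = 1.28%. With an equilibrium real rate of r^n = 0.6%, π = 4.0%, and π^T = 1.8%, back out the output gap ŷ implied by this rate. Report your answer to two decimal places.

1.05 ŷ = 1.28 − 0.6 − 4.0 − 0.5 × (4.0 − 1.8) = -4.42
ŷ = -4.42 / 1.05 = -4.21

-4.21%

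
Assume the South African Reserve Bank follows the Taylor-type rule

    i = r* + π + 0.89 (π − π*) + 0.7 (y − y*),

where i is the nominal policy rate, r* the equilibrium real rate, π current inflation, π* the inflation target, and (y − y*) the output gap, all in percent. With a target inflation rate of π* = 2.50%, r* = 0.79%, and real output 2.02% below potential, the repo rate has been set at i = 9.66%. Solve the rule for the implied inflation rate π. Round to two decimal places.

6.62%

Output 2.02% below potential → (y − y*) = -2.02.
Collecting π: i = r* + (1 + 0.89) π − 0.89 π* + 0.7 (y − y*)
1.89 π = 9.66 − 0.79 + 0.89 × 2.50 − 0.7 × (-2.02) = 12.509
π = 12.509 / 1.89 = 6.62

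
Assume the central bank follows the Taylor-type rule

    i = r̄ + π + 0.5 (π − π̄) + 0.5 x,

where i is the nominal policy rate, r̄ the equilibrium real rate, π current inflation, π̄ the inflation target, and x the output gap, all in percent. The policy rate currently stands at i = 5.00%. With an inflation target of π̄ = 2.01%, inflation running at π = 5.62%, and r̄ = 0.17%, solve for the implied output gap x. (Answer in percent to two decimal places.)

0.5 x = 5.00 − 0.17 − 5.62 − 0.5 × (5.62 − 2.01) = -2.595
x = -2.595 / 0.5 = -5.19

-5.19%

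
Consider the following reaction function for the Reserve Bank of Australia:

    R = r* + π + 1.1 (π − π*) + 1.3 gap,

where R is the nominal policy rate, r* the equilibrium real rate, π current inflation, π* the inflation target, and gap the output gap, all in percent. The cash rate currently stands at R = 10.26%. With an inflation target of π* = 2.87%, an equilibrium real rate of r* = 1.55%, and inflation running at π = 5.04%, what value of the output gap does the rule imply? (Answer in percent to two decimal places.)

1.3 gap = 10.26 − 1.55 − 5.04 − 1.1 × (5.04 − 2.87) = 1.283
gap = 1.283 / 1.3 = 0.99

0.99%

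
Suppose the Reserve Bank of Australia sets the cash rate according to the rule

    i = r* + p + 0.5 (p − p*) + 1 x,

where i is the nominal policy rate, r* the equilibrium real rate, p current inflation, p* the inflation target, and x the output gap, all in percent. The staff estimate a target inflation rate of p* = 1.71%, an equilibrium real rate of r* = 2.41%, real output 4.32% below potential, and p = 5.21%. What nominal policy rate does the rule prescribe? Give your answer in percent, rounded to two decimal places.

Output 4.32% below potential → x = -4.32.
i = 2.41 + 5.21 + 0.5 × (5.21 − 1.71) + 1 × (-4.32)
   = 2.41 + 5.21 + 1.75 − 4.32 = 5.05

5.05%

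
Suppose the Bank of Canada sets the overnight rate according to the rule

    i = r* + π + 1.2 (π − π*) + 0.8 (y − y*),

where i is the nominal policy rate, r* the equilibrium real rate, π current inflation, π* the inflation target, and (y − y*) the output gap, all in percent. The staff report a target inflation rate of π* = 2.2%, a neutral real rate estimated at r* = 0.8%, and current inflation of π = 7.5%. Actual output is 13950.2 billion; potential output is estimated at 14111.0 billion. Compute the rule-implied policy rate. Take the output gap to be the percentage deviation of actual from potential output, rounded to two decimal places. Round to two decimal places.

Output gap = 100 × (13950.2 − 14111.0) / 14111.0 = -1.14%.
i = 0.80 + 7.50 + 1.2 × (7.50 − 2.20) + 0.8 × (-1.14)
   = 0.80 + 7.5 + 6.36 − 0.912 = 13.75

13.75%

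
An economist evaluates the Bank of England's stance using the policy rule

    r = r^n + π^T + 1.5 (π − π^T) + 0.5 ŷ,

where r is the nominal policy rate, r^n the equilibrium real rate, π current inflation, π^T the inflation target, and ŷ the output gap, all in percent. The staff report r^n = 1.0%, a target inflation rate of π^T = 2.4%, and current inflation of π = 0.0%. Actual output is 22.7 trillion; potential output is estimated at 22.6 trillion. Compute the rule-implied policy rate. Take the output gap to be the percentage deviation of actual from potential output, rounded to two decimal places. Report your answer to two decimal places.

Output gap = 100 × (22.7 − 22.6) / 22.6 = 0.44%.
r = 1.00 + 2.40 + 1.5 × (0.00 − 2.40) + 0.5 × 0.44
   = 1.00 + 2.4 − 3.6 + 0.22 = 0.02

0.02%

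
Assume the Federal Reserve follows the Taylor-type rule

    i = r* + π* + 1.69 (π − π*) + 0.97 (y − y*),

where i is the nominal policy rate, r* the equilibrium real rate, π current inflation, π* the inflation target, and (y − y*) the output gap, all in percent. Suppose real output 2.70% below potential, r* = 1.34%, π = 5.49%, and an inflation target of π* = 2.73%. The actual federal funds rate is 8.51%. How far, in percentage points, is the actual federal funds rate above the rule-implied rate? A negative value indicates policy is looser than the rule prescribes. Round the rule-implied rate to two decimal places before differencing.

Output 2.70% below potential → (y − y*) = -2.70.
i = 1.34 + 2.73 + 1.69 × (5.49 − 2.73) + 0.97 × (-2.70)
   = 1.34 + 2.73 + 4.6644 − 2.619 = 6.12
Deviation = 8.51 − 6.12 = 2.39 pp.

2.39 pp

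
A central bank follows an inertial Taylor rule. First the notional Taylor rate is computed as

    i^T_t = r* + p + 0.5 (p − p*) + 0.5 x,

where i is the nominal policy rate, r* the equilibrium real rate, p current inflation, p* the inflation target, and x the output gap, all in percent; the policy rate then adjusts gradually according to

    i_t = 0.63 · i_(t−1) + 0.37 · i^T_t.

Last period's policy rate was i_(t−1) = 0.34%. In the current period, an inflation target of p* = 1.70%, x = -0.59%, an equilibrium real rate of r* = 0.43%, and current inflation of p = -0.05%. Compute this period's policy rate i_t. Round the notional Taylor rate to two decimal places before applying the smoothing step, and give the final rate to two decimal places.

i^T_t = 0.43 + (-0.05) + 0.5 × (-0.05 − 1.70) + 0.5 × (-0.59)
   = 0.43 − 0.05 − 0.875 − 0.295 = -0.79
i_t = 0.63 × 0.34 + 0.37 × (-0.79) = 0.2142 − 0.2923 = -0.08

-0.08%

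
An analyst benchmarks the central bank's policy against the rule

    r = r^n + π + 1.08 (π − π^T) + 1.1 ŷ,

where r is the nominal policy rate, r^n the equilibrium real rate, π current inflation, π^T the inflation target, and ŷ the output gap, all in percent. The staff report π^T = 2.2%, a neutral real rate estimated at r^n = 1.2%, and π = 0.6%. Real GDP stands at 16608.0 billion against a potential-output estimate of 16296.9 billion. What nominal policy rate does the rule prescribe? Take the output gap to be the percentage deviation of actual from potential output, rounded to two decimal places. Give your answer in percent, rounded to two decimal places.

Output gap = 100 × (16608.0 − 16296.9) / 16296.9 = 1.91%.
r = 1.20 + 0.60 + 1.08 × (0.60 − 2.20) + 1.1 × 1.91
   = 1.20 + 0.6 − 1.728 + 2.101 = 2.17

2.17%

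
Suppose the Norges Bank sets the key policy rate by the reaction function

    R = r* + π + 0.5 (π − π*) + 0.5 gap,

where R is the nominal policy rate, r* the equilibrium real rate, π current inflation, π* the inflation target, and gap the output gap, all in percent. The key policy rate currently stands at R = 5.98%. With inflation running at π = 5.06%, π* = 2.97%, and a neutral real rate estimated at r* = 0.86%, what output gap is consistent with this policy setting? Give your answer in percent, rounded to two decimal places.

0.5 gap = 5.98 − 0.86 − 5.06 − 0.5 × (5.06 − 2.97) = -0.985
gap = -0.985 / 0.5 = -1.97

-1.97%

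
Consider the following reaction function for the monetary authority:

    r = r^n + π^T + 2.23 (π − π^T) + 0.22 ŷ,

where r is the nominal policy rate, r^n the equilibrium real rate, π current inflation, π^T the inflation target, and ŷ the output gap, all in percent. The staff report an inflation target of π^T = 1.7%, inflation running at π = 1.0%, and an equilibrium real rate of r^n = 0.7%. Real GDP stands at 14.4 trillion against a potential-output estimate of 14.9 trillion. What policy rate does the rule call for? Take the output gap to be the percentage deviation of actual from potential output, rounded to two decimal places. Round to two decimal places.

0.10%

Output gap = 100 × (14.4 − 14.9) / 14.9 = -3.36%.
r = 0.70 + 1.70 + 2.23 × (1.00 − 1.70) + 0.22 × (-3.36)
   = 0.70 + 1.7 − 1.561 − 0.7392 = 0.10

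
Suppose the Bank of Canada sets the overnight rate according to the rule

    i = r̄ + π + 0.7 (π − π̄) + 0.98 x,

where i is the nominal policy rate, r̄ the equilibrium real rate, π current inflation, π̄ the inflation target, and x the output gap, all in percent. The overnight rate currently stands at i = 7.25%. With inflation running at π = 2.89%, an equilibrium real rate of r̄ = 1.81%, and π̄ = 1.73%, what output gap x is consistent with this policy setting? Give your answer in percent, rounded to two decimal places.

1.77%

0.98 x = 7.25 − 1.81 − 2.89 − 0.7 × (2.89 − 1.73) = 1.738
x = 1.738 / 0.98 = 1.77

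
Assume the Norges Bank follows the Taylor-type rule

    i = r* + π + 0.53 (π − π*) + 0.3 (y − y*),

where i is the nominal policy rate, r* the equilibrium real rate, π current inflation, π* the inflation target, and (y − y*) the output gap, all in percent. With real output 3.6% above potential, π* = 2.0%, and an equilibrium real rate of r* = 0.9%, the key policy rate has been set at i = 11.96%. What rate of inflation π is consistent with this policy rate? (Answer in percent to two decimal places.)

Output 3.6% above potential → (y − y*) = 3.6.
Collecting π: i = r* + (1 + 0.53) π − 0.53 π* + 0.3 (y − y*)
1.53 π = 11.96 − 0.9 + 0.53 × 2.0 − 0.3 × 3.6 = 11.04
π = 11.04 / 1.53 = 7.22

7.22%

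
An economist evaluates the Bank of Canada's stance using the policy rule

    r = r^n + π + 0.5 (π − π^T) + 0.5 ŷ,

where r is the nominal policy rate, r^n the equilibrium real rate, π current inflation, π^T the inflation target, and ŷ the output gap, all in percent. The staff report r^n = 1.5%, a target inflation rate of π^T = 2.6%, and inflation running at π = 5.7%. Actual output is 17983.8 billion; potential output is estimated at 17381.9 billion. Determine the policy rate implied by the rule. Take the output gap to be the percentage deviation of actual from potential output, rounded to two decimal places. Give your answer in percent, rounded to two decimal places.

Output gap = 100 × (17983.8 − 17381.9) / 17381.9 = 3.46%.
r = 1.50 + 5.70 + 0.5 × (5.70 − 2.60) + 0.5 × 3.46
   = 1.50 + 5.7 + 1.55 + 1.73 = 10.48

10.48%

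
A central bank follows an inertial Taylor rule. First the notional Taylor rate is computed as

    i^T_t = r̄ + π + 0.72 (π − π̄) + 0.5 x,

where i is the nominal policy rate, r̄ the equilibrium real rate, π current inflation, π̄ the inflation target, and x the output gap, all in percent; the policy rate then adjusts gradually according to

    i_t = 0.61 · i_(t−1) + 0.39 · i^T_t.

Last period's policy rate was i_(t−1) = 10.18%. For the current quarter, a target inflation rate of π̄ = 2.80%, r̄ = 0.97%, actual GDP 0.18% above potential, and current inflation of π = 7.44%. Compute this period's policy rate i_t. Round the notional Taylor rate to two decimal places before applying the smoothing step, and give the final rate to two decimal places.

10.83%

Output 0.18% above potential → x = 0.18.
i^T_t = 0.97 + 7.44 + 0.72 × (7.44 − 2.80) + 0.5 × 0.18
   = 0.97 + 7.44 + 3.3408 + 0.09 = 11.84
i_t = 0.61 × 10.18 + 0.39 × 11.84 = 6.2098 + 4.6176 = 10.83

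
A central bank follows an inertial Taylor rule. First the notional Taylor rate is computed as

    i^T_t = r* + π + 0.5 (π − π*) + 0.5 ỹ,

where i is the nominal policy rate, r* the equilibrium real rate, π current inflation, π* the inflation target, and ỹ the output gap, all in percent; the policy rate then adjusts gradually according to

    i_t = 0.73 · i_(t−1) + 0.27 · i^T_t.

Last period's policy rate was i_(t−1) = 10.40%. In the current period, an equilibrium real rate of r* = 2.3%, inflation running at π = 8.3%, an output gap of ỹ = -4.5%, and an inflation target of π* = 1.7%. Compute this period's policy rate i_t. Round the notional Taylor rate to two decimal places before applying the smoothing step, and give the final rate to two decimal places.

10.74%

i^T_t = 2.3 + 8.3 + 0.5 × (8.3 − 1.7) + 0.5 × (-4.5)
   = 2.3 + 8.3 + 3.3 − 2.25 = 11.65
i_t = 0.73 × 10.40 + 0.27 × 11.65 = 7.592 + 3.1455 = 10.74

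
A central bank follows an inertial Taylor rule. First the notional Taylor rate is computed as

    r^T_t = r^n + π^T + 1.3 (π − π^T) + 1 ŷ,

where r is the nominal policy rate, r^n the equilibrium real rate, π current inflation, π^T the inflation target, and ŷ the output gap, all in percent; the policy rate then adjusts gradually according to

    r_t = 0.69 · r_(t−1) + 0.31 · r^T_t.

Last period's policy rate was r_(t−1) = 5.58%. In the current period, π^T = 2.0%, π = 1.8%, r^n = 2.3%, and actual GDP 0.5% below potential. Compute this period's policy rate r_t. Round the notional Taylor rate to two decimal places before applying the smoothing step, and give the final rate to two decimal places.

Output 0.5% below potential → ŷ = -0.5.
r^T_t = 2.3 + 2.0 + 1.3 × (1.8 − 2.0) + 1 × (-0.5)
   = 2.3 + 2 − 0.26 − 0.5 = 3.54
r_t = 0.69 × 5.58 + 0.31 × 3.54 = 3.8502 + 1.0974 = 4.95

4.95%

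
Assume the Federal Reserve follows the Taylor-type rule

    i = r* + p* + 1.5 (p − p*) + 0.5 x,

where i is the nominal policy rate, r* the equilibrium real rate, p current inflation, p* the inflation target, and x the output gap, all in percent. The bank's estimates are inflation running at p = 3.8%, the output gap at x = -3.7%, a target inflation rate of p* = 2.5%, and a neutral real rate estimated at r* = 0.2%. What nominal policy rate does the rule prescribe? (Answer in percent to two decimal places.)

i = 0.2 + 2.5 + 1.5 × (3.8 − 2.5) + 0.5 × (-3.7)
   = 0.2 + 2.5 + 1.95 − 1.85 = 2.80

2.80%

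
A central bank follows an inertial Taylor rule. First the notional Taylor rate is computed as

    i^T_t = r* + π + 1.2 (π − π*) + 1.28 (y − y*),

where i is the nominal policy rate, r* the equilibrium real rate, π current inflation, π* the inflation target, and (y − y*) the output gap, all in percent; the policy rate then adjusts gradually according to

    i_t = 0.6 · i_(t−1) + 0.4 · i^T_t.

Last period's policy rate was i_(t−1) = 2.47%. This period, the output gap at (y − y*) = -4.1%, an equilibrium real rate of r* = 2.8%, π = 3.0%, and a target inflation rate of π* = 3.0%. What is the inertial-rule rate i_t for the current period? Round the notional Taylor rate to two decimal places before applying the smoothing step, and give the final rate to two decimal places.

1.70%

i^T_t = 2.8 + 3.0 + 1.2 × (3.0 − 3.0) + 1.28 × (-4.1)
   = 2.8 + 3 + 0 − 5.248 = 0.55
i_t = 0.6 × 2.47 + 0.4 × 0.55 = 1.482 + 0.22 = 1.70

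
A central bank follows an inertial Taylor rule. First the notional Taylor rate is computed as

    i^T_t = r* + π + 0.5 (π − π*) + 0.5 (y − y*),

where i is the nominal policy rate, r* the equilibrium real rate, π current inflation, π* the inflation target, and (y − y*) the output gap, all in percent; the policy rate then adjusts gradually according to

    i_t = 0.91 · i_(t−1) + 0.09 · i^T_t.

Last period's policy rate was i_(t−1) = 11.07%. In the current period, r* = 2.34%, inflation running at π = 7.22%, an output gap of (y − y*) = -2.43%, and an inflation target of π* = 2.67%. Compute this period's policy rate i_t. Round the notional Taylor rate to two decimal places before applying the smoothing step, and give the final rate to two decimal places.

i^T_t = 2.34 + 7.22 + 0.5 × (7.22 − 2.67) + 0.5 × (-2.43)
   = 2.34 + 7.22 + 2.275 − 1.215 = 10.62
i_t = 0.91 × 11.07 + 0.09 × 10.62 = 10.0737 + 0.9558 = 11.03

11.03%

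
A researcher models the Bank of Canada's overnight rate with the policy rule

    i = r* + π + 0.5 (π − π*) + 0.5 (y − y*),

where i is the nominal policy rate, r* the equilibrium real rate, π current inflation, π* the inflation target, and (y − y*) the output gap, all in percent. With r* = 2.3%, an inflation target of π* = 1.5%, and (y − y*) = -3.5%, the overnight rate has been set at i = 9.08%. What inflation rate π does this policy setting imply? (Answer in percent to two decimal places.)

6.19%

Collecting π: i = r* + (1 + 0.5) π − 0.5 π* + 0.5 (y − y*)
1.5 π = 9.08 − 2.3 + 0.5 × 1.5 − 0.5 × (-3.5) = 9.28
π = 9.28 / 1.5 = 6.19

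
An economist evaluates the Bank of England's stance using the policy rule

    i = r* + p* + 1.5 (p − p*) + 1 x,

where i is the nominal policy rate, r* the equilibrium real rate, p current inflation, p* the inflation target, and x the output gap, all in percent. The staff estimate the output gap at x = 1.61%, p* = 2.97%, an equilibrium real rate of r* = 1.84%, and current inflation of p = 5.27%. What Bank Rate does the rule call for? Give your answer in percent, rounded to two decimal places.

i = 1.84 + 2.97 + 1.5 × (5.27 − 2.97) + 1 × 1.61
   = 1.84 + 2.97 + 3.45 + 1.61 = 9.87

9.87%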